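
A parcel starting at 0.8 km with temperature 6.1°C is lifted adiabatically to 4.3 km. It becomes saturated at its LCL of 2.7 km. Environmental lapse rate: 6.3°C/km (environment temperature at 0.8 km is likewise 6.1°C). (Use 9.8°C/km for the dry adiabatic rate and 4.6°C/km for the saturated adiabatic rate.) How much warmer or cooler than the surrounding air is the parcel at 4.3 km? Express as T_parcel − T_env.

Parcel:
  From 800 m to 2700 m (dry): cools by 9.8 × 1.9 = 18.62°C, giving -12.52°C.
  From 2700 m to 4300 m (saturated): cools by 4.6 × 1.6 = 7.36°C, giving -19.88°C.
Environment:
  From 800 m to 4300 m (environment): cools by 6.3 × 3.5 = 22.05°C, giving -15.95°C.
T_parcel − T_env = -19.88 − (-15.95) = -3.93°C

-3.93°C (parcel cooler than environment)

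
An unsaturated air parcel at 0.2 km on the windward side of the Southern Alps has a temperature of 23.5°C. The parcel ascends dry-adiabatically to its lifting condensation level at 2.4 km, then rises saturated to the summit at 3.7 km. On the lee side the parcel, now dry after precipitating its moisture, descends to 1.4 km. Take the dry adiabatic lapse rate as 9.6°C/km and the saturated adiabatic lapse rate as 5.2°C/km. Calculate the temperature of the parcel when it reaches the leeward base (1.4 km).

Dry to 2400 m: -9.6 × 2.2 km = -21.12°C, so T = 2.38°C.
Saturated to 3700 m: -5.2 × 1.3 km = -6.76°C, so T = -4.38°C.
Dry descent to 1400 m: +9.6 × 2.3 km = +22.08°C, so T = 17.7°C.

17.7°C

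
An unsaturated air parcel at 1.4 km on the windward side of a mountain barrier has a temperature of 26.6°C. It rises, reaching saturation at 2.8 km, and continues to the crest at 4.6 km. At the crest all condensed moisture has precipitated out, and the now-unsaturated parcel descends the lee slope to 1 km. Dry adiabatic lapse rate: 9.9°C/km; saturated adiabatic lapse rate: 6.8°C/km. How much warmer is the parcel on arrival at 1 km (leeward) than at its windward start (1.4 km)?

+9.54°C

Dry to 2800 m: -9.9 × 1.4 km = -13.86°C, so T = 12.74°C.
Saturated to 4600 m: -6.8 × 1.8 km = -12.24°C, so T = 0.5°C.
Dry descent to 1000 m: +9.9 × 3.6 km = +35.64°C, so T = 36.14°C.
Net change vs windward start: 36.14 − 26.6 = +9.54°C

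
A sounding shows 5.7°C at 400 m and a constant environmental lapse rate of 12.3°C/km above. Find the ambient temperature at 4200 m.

Environmental to 4200 m: -12.3 × 3.8 km = -46.74°C, so T = -41.04°C.

-41.04°C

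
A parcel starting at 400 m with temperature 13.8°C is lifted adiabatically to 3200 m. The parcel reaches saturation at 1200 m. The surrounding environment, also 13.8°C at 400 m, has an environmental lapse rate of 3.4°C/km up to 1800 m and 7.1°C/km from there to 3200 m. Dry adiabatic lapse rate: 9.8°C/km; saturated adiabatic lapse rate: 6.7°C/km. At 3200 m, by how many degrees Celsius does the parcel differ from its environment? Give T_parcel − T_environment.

-6.54°C (parcel cooler than environment)

Parcel:
  400–1200 m, dry: Δz = 0.8 km ⇒ ΔT = -7.84°C; T = 5.96°C
  1200–3200 m, saturated: Δz = 2 km ⇒ ΔT = -13.4°C; T = -7.44°C
Environment:
  400–1800 m, environment, lower layer: Δz = 1.4 km ⇒ ΔT = -4.76°C; T = 9.04°C
  1800–3200 m, environment, upper layer: Δz = 1.4 km ⇒ ΔT = -9.94°C; T = -0.9°C
T_parcel − T_env = -7.44 − (-0.9) = -6.54°C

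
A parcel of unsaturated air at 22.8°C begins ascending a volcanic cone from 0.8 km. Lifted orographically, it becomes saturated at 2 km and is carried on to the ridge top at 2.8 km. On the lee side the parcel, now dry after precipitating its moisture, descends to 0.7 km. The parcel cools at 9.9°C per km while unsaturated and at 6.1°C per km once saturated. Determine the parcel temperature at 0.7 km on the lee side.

From 800 m to 2000 m (dry): cools by 9.9 × 1.2 = 11.88°C, giving 10.92°C.
From 2000 m to 2800 m (saturated): cools by 6.1 × 0.8 = 4.88°C, giving 6.04°C.
From 2800 m to 700 m (dry descent): warms by 9.9 × 2.1 = 20.79°C, giving 26.83°C.

26.83°C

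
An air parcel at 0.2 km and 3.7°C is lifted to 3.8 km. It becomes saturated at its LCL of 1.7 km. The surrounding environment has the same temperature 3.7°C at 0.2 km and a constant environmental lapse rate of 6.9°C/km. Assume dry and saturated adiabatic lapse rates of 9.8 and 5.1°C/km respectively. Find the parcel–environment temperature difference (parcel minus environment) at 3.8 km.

-0.57°C (parcel cooler than environment)

Parcel:
  200–1700 m, dry: Δz = 1.5 km ⇒ ΔT = -14.7°C; T = -11°C
  1700–3800 m, saturated: Δz = 2.1 km ⇒ ΔT = -10.71°C; T = -21.71°C
Environment:
  200–3800 m, environment: Δz = 3.6 km ⇒ ΔT = -24.84°C; T = -21.14°C
T_parcel − T_env = -21.71 − (-21.14) = -0.57°C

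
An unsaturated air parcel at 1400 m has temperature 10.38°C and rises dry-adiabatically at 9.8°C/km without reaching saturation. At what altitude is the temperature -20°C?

Height above start = (10.38 − (-20)) / 9.8 = 3.1 km
Altitude = 1400 m + 3100 m = 4500 m

4500 m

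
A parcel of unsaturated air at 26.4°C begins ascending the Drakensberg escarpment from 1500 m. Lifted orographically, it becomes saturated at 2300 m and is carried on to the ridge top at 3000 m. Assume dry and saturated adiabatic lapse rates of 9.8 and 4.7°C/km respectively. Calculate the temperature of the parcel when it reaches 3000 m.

1500 → 2300 m (dry, 9.8°C/km): ΔT = -9.8 × 0.8 = -7.84°C → T = 18.56°C
2300 → 3000 m (saturated, 4.7°C/km): ΔT = -4.7 × 0.7 = -3.29°C → T = 15.27°C

15.27°C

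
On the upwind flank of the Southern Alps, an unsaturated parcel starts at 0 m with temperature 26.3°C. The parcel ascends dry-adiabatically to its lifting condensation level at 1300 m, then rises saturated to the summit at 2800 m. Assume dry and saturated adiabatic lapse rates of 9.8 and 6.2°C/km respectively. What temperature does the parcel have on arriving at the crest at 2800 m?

0 → 1300 m (dry, 9.8°C/km): ΔT = -9.8 × 1.3 = -12.74°C → T = 13.56°C
1300 → 2800 m (saturated, 6.2°C/km): ΔT = -6.2 × 1.5 = -9.3°C → T = 4.26°C

4.26°C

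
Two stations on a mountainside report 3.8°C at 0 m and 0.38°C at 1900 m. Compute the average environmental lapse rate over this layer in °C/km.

1.8°C/km

Γ = −ΔT/Δz = (3.8 − 0.38) / (1900 − 0) m
  = 3.42°C / 1.9 km = 1.8°C/km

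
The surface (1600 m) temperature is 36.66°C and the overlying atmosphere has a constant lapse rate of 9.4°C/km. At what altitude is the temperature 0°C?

Height above start = (36.66 − 0) / 9.4 = 3.9 km
Altitude = 1600 m + 3900 m = 5500 m

5500 m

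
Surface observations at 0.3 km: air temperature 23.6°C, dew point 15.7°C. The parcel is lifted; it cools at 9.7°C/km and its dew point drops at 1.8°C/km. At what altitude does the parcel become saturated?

T and T_d converge at 9.7 − 1.8 = 7.9°C per km
Height above start = (23.6 − 15.7) / 7.9 = 1 km
LCL altitude = 300 m + 1000 m = 1300 m

1.3 km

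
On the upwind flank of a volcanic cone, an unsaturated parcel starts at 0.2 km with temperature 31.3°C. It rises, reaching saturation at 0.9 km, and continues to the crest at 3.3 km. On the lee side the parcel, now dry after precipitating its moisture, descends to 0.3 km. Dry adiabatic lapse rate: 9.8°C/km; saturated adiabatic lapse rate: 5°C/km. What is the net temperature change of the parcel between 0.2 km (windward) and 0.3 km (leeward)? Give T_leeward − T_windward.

+10.54°C

Dry to 900 m: -9.8 × 0.7 km = -6.86°C, so T = 24.44°C.
Saturated to 3300 m: -5 × 2.4 km = -12°C, so T = 12.44°C.
Dry descent to 300 m: +9.8 × 3 km = +29.4°C, so T = 41.84°C.
Net change vs windward start: 41.84 − 31.3 = +10.54°C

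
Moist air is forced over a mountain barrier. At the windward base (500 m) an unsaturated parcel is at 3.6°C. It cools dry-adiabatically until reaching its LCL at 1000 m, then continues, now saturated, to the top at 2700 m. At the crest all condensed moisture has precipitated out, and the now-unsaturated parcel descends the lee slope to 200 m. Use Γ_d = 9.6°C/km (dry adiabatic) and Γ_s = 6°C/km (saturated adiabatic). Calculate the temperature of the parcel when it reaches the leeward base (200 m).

From 500 m to 1000 m (dry): cools by 9.6 × 0.5 = 4.8°C, giving -1.2°C.
From 1000 m to 2700 m (saturated): cools by 6 × 1.7 = 10.2°C, giving -11.4°C.
From 2700 m to 200 m (dry descent): warms by 9.6 × 2.5 = 24°C, giving 12.6°C.

12.6°C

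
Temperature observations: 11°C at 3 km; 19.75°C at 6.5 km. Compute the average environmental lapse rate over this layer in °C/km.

-2.5°C/km

Γ = −ΔT/Δz = (11 − 19.75) / (6500 − 3000) m
  = -8.75°C / 3.5 km = -2.5°C/km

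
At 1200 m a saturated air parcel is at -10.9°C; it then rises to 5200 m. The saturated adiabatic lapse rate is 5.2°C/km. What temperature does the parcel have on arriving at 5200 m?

1200–5200 m, saturated adiabatic: Δz = 4 km ⇒ ΔT = -20.8°C; T = -31.7°C

-31.7°C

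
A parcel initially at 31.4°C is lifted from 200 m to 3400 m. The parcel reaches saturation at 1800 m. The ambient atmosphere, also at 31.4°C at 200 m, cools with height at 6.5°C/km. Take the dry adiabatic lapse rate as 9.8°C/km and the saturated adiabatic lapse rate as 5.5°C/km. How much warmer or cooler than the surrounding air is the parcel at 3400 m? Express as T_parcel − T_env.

-3.68°C (parcel cooler than environment)

Parcel:
  From 200 m to 1800 m (dry): cools by 9.8 × 1.6 = 15.68°C, giving 15.72°C.
  From 1800 m to 3400 m (saturated): cools by 5.5 × 1.6 = 8.8°C, giving 6.92°C.
Environment:
  From 200 m to 3400 m (environment): cools by 6.5 × 3.2 = 20.8°C, giving 10.6°C.
T_parcel − T_env = 6.92 − 10.6 = -3.68°C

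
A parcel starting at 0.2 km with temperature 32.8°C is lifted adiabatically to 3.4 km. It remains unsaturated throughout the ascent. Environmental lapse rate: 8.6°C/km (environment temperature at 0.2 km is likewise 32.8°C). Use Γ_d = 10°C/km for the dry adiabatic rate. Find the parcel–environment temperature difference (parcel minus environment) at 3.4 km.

-4.48°C (parcel cooler than environment)

Parcel:
  From 200 m to 3400 m (dry): cools by 10 × 3.2 = 32°C, giving 0.8°C.
Environment:
  From 200 m to 3400 m (environment): cools by 8.6 × 3.2 = 27.52°C, giving 5.28°C.
T_parcel − T_env = 0.8 − 5.28 = -4.48°C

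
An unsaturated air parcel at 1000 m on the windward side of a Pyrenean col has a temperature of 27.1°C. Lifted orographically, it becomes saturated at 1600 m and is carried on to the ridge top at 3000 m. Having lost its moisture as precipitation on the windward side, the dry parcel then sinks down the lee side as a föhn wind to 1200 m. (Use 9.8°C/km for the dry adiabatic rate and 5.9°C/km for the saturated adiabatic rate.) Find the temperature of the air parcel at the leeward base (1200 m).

30.6°C

Dry to 1600 m: -9.8 × 0.6 km = -5.88°C, so T = 21.22°C.
Saturated to 3000 m: -5.9 × 1.4 km = -8.26°C, so T = 12.96°C.
Dry descent to 1200 m: +9.8 × 1.8 km = +17.64°C, so T = 30.6°C.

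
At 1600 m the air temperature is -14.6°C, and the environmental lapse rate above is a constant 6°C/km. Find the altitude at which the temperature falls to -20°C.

Height above start = (-14.6 − (-20)) / 6 = 0.9 km
Altitude = 1600 m + 900 m = 2500 m

2500 m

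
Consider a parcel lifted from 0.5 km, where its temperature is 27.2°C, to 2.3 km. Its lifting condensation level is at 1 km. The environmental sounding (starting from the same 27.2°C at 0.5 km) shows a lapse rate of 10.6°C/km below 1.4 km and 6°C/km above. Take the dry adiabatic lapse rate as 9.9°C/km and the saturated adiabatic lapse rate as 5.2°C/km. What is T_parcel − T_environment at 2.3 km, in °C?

+3.23°C (parcel warmer than environment)

Parcel:
  From 500 m to 1000 m (dry): cools by 9.9 × 0.5 = 4.95°C, giving 22.25°C.
  From 1000 m to 2300 m (saturated): cools by 5.2 × 1.3 = 6.76°C, giving 15.49°C.
Environment:
  From 500 m to 1400 m (environment, lower layer): cools by 10.6 × 0.9 = 9.54°C, giving 17.66°C.
  From 1400 m to 2300 m (environment, upper layer): cools by 6 × 0.9 = 5.4°C, giving 12.26°C.
T_parcel − T_env = 15.49 − 12.26 = +3.23°C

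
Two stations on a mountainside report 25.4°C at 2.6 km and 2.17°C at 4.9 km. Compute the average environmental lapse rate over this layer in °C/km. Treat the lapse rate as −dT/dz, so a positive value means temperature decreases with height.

Γ = −ΔT/Δz = (25.4 − 2.17) / (4900 − 2600) m
  = 23.23°C / 2.3 km = 10.1°C/km

10.1°C/km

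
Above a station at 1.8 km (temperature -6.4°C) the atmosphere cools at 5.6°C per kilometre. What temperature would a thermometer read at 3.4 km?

1800–3400 m, environmental: Δz = 1.6 km ⇒ ΔT = -8.96°C; T = -15.36°C

-15.36°C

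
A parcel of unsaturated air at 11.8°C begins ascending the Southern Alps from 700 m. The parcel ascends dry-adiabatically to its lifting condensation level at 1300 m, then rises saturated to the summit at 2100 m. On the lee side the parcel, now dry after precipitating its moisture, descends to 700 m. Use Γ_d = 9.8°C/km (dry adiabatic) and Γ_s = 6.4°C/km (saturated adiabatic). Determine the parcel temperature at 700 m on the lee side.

14.52°C

From 700 m to 1300 m (dry): cools by 9.8 × 0.6 = 5.88°C, giving 5.92°C.
From 1300 m to 2100 m (saturated): cools by 6.4 × 0.8 = 5.12°C, giving 0.8°C.
From 2100 m to 700 m (dry descent): warms by 9.8 × 1.4 = 13.72°C, giving 14.52°C.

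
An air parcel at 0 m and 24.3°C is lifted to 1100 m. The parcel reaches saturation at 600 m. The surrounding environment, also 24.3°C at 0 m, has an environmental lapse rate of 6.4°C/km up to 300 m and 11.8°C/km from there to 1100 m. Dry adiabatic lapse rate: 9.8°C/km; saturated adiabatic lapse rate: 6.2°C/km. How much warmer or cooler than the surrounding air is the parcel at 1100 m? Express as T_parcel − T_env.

+2.38°C (parcel warmer than environment)

Parcel:
  From 0 m to 600 m (dry): cools by 9.8 × 0.6 = 5.88°C, giving 18.42°C.
  From 600 m to 1100 m (saturated): cools by 6.2 × 0.5 = 3.1°C, giving 15.32°C.
Environment:
  From 0 m to 300 m (environment, lower layer): cools by 6.4 × 0.3 = 1.92°C, giving 22.38°C.
  From 300 m to 1100 m (environment, upper layer): cools by 11.8 × 0.8 = 9.44°C, giving 12.94°C.
T_parcel − T_env = 15.32 − 12.94 = +2.38°C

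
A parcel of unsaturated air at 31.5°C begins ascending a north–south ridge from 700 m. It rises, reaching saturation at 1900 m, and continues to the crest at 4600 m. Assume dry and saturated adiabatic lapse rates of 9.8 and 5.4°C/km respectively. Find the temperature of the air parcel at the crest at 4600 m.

700 → 1900 m (dry, 9.8°C/km): ΔT = -9.8 × 1.2 = -11.76°C → T = 19.74°C
1900 → 4600 m (saturated, 5.4°C/km): ΔT = -5.4 × 2.7 = -14.58°C → T = 5.16°C

5.16°C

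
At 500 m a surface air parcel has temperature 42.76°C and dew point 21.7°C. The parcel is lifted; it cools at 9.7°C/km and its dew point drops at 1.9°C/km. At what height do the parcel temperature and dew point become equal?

3200 m

T and T_d converge at 9.7 − 1.9 = 7.8°C per km
Height above start = (42.76 − 21.7) / 7.8 = 2.7 km
LCL altitude = 500 m + 2700 m = 3200 m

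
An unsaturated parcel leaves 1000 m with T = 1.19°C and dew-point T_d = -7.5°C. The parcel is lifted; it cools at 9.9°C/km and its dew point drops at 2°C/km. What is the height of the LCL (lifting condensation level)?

T and T_d converge at 9.9 − 2 = 7.9°C per km
Height above start = (1.19 − (-7.5)) / 7.9 = 1.1 km
LCL altitude = 1000 m + 1100 m = 2100 m

2100 m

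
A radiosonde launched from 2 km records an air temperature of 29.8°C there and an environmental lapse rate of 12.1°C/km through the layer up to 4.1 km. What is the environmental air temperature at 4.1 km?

4.39°C

2000 → 4100 m (environmental, 12.1°C/km): ΔT = -12.1 × 2.1 = -25.41°C → T = 4.39°C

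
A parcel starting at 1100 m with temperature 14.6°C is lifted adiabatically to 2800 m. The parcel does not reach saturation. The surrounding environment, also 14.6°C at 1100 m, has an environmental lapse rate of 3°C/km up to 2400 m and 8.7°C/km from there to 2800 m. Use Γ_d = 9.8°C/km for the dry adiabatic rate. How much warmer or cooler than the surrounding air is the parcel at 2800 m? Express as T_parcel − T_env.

-9.28°C (parcel cooler than environment)

Parcel:
  From 1100 m to 2800 m (dry): cools by 9.8 × 1.7 = 16.66°C, giving -2.06°C.
Environment:
  From 1100 m to 2400 m (environment, lower layer): cools by 3 × 1.3 = 3.9°C, giving 10.7°C.
  From 2400 m to 2800 m (environment, upper layer): cools by 8.7 × 0.4 = 3.48°C, giving 7.22°C.
T_parcel − T_env = -2.06 − 7.22 = -9.28°C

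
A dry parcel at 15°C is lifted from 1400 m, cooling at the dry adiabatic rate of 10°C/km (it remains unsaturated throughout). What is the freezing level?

2900 m

Height above start = (15 − 0) / 10 = 1.5 km
Altitude = 1400 m + 1500 m = 2900 m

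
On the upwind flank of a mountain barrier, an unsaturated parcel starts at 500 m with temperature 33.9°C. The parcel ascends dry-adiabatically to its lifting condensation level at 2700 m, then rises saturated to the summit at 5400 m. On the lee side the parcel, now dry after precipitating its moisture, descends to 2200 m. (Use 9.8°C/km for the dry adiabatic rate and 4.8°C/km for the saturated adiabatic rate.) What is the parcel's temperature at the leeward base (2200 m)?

30.74°C

500–2700 m, dry: Δz = 2.2 km ⇒ ΔT = -21.56°C; T = 12.34°C
2700–5400 m, saturated: Δz = 2.7 km ⇒ ΔT = -12.96°C; T = -0.62°C
5400–2200 m, dry descent: Δz = 3.2 km ⇒ ΔT = +31.36°C; T = 30.74°C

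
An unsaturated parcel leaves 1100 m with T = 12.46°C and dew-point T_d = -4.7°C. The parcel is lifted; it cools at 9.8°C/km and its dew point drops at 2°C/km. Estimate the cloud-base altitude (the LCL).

3300 m

T and T_d converge at 9.8 − 2 = 7.8°C per km
Height above start = (12.46 − (-4.7)) / 7.8 = 2.2 km
LCL altitude = 1100 m + 2200 m = 3300 m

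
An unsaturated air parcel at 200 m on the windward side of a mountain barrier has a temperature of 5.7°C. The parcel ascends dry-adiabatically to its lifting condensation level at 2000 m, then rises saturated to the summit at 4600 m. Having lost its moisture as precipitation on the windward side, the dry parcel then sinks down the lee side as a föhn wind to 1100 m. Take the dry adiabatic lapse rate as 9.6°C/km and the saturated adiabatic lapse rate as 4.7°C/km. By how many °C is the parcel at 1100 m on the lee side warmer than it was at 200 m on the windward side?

From 200 m to 2000 m (dry): cools by 9.6 × 1.8 = 17.28°C, giving -11.58°C.
From 2000 m to 4600 m (saturated): cools by 4.7 × 2.6 = 12.22°C, giving -23.8°C.
From 4600 m to 1100 m (dry descent): warms by 9.6 × 3.5 = 33.6°C, giving 9.8°C.
Net change vs windward start: 9.8 − 5.7 = +4.1°C

+4.1°C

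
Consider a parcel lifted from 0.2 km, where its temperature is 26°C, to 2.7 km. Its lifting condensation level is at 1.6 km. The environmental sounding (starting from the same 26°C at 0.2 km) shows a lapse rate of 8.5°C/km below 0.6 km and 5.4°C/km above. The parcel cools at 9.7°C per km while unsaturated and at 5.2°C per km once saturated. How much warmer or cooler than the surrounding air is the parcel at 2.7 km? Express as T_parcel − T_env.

-4.56°C (parcel cooler than environment)

Parcel:
  Dry to 1600 m: -9.7 × 1.4 km = -13.58°C, so T = 12.42°C.
  Saturated to 2700 m: -5.2 × 1.1 km = -5.72°C, so T = 6.7°C.
Environment:
  Environment, lower layer to 600 m: -8.5 × 0.4 km = -3.4°C, so T = 22.6°C.
  Environment, upper layer to 2700 m: -5.4 × 2.1 km = -11.34°C, so T = 11.26°C.
T_parcel − T_env = 6.7 − 11.26 = -4.56°C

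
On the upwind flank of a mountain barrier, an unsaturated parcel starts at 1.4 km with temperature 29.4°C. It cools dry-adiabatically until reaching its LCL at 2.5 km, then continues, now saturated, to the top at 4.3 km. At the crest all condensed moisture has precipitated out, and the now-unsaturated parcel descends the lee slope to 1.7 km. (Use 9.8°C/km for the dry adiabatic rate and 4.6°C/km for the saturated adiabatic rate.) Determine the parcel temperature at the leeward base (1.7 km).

35.82°C

1400 → 2500 m (dry, 9.8°C/km): ΔT = -9.8 × 1.1 = -10.78°C → T = 18.62°C
2500 → 4300 m (saturated, 4.6°C/km): ΔT = -4.6 × 1.8 = -8.28°C → T = 10.34°C
4300 → 1700 m (dry descent, 9.8°C/km): ΔT = +9.8 × 2.6 = +25.48°C → T = 35.82°C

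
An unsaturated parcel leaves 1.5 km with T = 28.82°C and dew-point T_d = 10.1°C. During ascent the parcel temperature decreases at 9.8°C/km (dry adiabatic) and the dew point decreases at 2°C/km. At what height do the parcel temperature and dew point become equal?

3.9 km

T and T_d converge at 9.8 − 2 = 7.8°C per km
Height above start = (28.82 − 10.1) / 7.8 = 2.4 km
LCL altitude = 1500 m + 2400 m = 3900 m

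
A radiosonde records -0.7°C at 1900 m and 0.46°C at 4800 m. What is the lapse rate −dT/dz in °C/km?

Γ = −ΔT/Δz = (-0.7 − 0.46) / (4800 − 1900) m
  = -1.16°C / 2.9 km = -0.4°C/km

-0.4°C/km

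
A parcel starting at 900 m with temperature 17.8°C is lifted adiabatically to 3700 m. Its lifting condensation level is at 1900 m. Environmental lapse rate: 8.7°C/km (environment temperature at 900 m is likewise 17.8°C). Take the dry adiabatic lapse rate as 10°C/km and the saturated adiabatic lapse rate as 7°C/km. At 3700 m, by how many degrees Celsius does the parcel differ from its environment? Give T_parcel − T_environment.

Parcel:
  Dry to 1900 m: -10 × 1 km = -10°C, so T = 7.8°C.
  Saturated to 3700 m: -7 × 1.8 km = -12.6°C, so T = -4.8°C.
Environment:
  Environment to 3700 m: -8.7 × 2.8 km = -24.36°C, so T = -6.56°C.
T_parcel − T_env = -4.8 − (-6.56) = +1.76°C

+1.76°C (parcel warmer than environment)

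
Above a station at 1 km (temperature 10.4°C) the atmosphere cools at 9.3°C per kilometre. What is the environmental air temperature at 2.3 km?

Environmental to 2300 m: -9.3 × 1.3 km = -12.09°C, so T = -1.69°C.

-1.69°C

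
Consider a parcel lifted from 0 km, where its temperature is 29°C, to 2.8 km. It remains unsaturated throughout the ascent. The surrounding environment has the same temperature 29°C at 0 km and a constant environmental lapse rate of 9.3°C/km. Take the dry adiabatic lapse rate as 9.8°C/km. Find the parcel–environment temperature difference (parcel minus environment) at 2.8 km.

Parcel:
  0–2800 m, dry: Δz = 2.8 km ⇒ ΔT = -27.44°C; T = 1.56°C
Environment:
  0–2800 m, environment: Δz = 2.8 km ⇒ ΔT = -26.04°C; T = 2.96°C
T_parcel − T_env = 1.56 − 2.96 = -1.4°C

-1.4°C (parcel cooler than environment)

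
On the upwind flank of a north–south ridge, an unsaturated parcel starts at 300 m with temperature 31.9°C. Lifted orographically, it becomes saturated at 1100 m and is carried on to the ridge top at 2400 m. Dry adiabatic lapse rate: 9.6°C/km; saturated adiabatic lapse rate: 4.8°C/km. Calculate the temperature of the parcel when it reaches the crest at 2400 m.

17.98°C

300–1100 m, dry: Δz = 0.8 km ⇒ ΔT = -7.68°C; T = 24.22°C
1100–2400 m, saturated: Δz = 1.3 km ⇒ ΔT = -6.24°C; T = 17.98°C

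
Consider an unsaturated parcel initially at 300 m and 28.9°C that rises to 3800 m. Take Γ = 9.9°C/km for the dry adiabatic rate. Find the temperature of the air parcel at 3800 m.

-5.75°C

300–3800 m, dry adiabatic: Δz = 3.5 km ⇒ ΔT = -34.65°C; T = -5.75°C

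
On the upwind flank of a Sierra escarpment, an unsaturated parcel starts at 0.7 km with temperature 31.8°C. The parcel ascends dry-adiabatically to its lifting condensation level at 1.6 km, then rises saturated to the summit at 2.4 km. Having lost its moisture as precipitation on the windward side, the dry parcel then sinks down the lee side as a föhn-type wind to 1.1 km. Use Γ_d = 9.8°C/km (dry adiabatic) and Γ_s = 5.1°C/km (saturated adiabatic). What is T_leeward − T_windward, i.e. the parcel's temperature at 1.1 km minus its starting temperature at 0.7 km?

Dry to 1600 m: -9.8 × 0.9 km = -8.82°C, so T = 22.98°C.
Saturated to 2400 m: -5.1 × 0.8 km = -4.08°C, so T = 18.9°C.
Dry descent to 1100 m: +9.8 × 1.3 km = +12.74°C, so T = 31.64°C.
Net change vs windward start: 31.64 − 31.8 = -0.16°C

-0.16°C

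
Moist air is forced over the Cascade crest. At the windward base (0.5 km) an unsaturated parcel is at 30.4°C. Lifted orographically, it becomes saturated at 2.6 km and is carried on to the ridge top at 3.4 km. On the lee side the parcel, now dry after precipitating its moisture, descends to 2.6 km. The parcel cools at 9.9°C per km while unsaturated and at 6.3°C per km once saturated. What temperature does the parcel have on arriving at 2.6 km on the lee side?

12.49°C

500 → 2600 m (dry, 9.9°C/km): ΔT = -9.9 × 2.1 = -20.79°C → T = 9.61°C
2600 → 3400 m (saturated, 6.3°C/km): ΔT = -6.3 × 0.8 = -5.04°C → T = 4.57°C
3400 → 2600 m (dry descent, 9.9°C/km): ΔT = +9.9 × 0.8 = +7.92°C → T = 12.49°C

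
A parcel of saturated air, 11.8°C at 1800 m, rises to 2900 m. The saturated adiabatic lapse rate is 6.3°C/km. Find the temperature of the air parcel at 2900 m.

Saturated adiabatic to 2900 m: -6.3 × 1.1 km = -6.93°C, so T = 4.87°C.

4.87°C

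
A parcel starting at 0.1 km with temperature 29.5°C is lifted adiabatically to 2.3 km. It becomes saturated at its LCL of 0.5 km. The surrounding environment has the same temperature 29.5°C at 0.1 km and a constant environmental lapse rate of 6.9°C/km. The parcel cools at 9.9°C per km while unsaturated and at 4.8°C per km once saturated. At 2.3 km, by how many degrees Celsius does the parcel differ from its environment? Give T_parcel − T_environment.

+2.58°C (parcel warmer than environment)

Parcel:
  Dry to 500 m: -9.9 × 0.4 km = -3.96°C, so T = 25.54°C.
  Saturated to 2300 m: -4.8 × 1.8 km = -8.64°C, so T = 16.9°C.
Environment:
  Environment to 2300 m: -6.9 × 2.2 km = -15.18°C, so T = 14.32°C.
T_parcel − T_env = 16.9 − 14.32 = +2.58°C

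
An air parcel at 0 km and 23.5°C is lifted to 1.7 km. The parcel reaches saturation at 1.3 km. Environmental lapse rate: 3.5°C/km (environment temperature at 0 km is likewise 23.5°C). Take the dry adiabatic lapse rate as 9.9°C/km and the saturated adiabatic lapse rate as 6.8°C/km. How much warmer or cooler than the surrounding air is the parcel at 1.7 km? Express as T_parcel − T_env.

Parcel:
  From 0 m to 1300 m (dry): cools by 9.9 × 1.3 = 12.87°C, giving 10.63°C.
  From 1300 m to 1700 m (saturated): cools by 6.8 × 0.4 = 2.72°C, giving 7.91°C.
Environment:
  From 0 m to 1700 m (environment): cools by 3.5 × 1.7 = 5.95°C, giving 17.55°C.
T_parcel − T_env = 7.91 − 17.55 = -9.64°C

-9.64°C (parcel cooler than environment)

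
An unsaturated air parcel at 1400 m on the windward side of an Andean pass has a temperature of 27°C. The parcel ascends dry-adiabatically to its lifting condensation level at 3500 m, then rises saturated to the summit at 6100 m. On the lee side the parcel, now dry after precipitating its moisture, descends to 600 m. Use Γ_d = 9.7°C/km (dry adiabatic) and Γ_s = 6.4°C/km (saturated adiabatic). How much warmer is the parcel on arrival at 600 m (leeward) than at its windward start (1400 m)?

+16.34°C

1400 → 3500 m (dry, 9.7°C/km): ΔT = -9.7 × 2.1 = -20.37°C → T = 6.63°C
3500 → 6100 m (saturated, 6.4°C/km): ΔT = -6.4 × 2.6 = -16.64°C → T = -10.01°C
6100 → 600 m (dry descent, 9.7°C/km): ΔT = +9.7 × 5.5 = +53.35°C → T = 43.34°C
Net change vs windward start: 43.34 − 27 = +16.34°C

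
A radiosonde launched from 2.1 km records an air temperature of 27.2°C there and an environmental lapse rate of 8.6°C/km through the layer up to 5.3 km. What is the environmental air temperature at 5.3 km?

2100 → 5300 m (environmental, 8.6°C/km): ΔT = -8.6 × 3.2 = -27.52°C → T = -0.32°C

-0.32°C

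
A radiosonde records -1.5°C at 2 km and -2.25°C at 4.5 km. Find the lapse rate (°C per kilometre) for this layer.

Γ = −ΔT/Δz = (-1.5 − (-2.25)) / (4500 − 2000) m
  = 0.75°C / 2.5 km = 0.3°C/km

0.3°C/km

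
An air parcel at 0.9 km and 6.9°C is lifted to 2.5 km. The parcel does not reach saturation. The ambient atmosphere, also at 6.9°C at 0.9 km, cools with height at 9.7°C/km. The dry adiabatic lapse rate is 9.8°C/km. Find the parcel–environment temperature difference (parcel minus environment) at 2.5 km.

Parcel:
  900 → 2500 m (dry, 9.8°C/km): ΔT = -9.8 × 1.6 = -15.68°C → T = -8.78°C
Environment:
  900 → 2500 m (environment, 9.7°C/km): ΔT = -9.7 × 1.6 = -15.52°C → T = -8.62°C
T_parcel − T_env = -8.78 − (-8.62) = -0.16°C

-0.16°C (parcel cooler than environment)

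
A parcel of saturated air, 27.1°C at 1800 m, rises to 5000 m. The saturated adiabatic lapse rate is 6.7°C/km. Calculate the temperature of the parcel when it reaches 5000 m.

5.66°C

1800 → 5000 m (saturated adiabatic, 6.7°C/km): ΔT = -6.7 × 3.2 = -21.44°C → T = 5.66°C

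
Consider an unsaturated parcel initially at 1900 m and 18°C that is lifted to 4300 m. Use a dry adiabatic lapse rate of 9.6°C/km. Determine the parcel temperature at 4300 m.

-5.04°C

1900 → 4300 m (dry adiabatic, 9.6°C/km): ΔT = -9.6 × 2.4 = -23.04°C → T = -5.04°C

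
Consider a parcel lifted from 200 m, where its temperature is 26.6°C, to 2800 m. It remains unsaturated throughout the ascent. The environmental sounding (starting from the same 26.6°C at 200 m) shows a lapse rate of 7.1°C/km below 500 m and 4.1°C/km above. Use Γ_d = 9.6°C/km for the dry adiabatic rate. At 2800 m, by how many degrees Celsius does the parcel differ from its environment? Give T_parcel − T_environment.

-13.4°C (parcel cooler than environment)

Parcel:
  From 200 m to 2800 m (dry): cools by 9.6 × 2.6 = 24.96°C, giving 1.64°C.
Environment:
  From 200 m to 500 m (environment, lower layer): cools by 7.1 × 0.3 = 2.13°C, giving 24.47°C.
  From 500 m to 2800 m (environment, upper layer): cools by 4.1 × 2.3 = 9.43°C, giving 15.04°C.
T_parcel − T_env = 1.64 − 15.04 = -13.4°C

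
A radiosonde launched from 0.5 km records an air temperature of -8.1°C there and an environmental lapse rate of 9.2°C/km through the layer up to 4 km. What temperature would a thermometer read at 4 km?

500 → 4000 m (environmental, 9.2°C/km): ΔT = -9.2 × 3.5 = -32.2°C → T = -40.3°C

-40.3°C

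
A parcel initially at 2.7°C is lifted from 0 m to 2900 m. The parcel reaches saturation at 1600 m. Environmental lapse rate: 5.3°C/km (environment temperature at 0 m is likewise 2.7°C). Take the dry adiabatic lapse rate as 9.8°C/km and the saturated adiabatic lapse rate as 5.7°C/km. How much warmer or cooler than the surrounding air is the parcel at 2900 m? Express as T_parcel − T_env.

-7.72°C (parcel cooler than environment)

Parcel:
  From 0 m to 1600 m (dry): cools by 9.8 × 1.6 = 15.68°C, giving -12.98°C.
  From 1600 m to 2900 m (saturated): cools by 5.7 × 1.3 = 7.41°C, giving -20.39°C.
Environment:
  From 0 m to 2900 m (environment): cools by 5.3 × 2.9 = 15.37°C, giving -12.67°C.
T_parcel − T_env = -20.39 − (-12.67) = -7.72°C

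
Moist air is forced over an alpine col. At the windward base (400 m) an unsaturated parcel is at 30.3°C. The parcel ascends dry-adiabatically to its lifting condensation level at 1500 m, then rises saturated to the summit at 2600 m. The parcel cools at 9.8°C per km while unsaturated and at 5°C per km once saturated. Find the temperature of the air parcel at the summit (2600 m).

14.02°C

From 400 m to 1500 m (dry): cools by 9.8 × 1.1 = 10.78°C, giving 19.52°C.
From 1500 m to 2600 m (saturated): cools by 5 × 1.1 = 5.5°C, giving 14.02°C.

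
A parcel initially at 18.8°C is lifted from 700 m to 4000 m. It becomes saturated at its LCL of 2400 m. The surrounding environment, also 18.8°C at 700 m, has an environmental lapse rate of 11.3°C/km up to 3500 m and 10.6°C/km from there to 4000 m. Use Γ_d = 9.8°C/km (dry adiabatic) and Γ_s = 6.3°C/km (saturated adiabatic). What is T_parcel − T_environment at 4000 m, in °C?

Parcel:
  From 700 m to 2400 m (dry): cools by 9.8 × 1.7 = 16.66°C, giving 2.14°C.
  From 2400 m to 4000 m (saturated): cools by 6.3 × 1.6 = 10.08°C, giving -7.94°C.
Environment:
  From 700 m to 3500 m (environment, lower layer): cools by 11.3 × 2.8 = 31.64°C, giving -12.84°C.
  From 3500 m to 4000 m (environment, upper layer): cools by 10.6 × 0.5 = 5.3°C, giving -18.14°C.
T_parcel − T_env = -7.94 − (-18.14) = +10.2°C

+10.2°C (parcel warmer than environment)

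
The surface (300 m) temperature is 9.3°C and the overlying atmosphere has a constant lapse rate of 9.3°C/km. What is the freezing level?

Height above start = (9.3 − 0) / 9.3 = 1 km
Altitude = 300 m + 1000 m = 1300 m

1300 m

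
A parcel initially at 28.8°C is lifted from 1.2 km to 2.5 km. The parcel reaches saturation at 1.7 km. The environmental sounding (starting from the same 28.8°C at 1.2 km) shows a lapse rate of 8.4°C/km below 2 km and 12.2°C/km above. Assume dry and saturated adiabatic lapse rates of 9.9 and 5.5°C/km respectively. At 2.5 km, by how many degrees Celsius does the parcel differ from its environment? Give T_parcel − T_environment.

Parcel:
  From 1200 m to 1700 m (dry): cools by 9.9 × 0.5 = 4.95°C, giving 23.85°C.
  From 1700 m to 2500 m (saturated): cools by 5.5 × 0.8 = 4.4°C, giving 19.45°C.
Environment:
  From 1200 m to 2000 m (environment, lower layer): cools by 8.4 × 0.8 = 6.72°C, giving 22.08°C.
  From 2000 m to 2500 m (environment, upper layer): cools by 12.2 × 0.5 = 6.1°C, giving 15.98°C.
T_parcel − T_env = 19.45 − 15.98 = +3.47°C

+3.47°C (parcel warmer than environment)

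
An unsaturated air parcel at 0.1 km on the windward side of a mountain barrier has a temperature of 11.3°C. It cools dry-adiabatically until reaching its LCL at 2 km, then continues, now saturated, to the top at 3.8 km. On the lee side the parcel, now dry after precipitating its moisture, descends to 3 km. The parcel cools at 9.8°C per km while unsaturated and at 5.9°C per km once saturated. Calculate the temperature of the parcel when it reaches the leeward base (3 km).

-10.1°C

Dry to 2000 m: -9.8 × 1.9 km = -18.62°C, so T = -7.32°C.
Saturated to 3800 m: -5.9 × 1.8 km = -10.62°C, so T = -17.94°C.
Dry descent to 3000 m: +9.8 × 0.8 km = +7.84°C, so T = -10.1°C.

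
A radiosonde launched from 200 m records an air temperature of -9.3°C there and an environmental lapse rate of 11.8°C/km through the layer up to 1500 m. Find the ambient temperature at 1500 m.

-24.64°C

From 200 m to 1500 m (environmental): cools by 11.8 × 1.3 = 15.34°C, giving -24.64°C.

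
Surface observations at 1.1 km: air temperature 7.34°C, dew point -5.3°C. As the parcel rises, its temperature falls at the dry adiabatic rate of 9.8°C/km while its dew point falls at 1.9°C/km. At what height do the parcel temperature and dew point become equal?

2.7 km

T and T_d converge at 9.8 − 1.9 = 7.9°C per km
Height above start = (7.34 − (-5.3)) / 7.9 = 1.6 km
LCL altitude = 1100 m + 1600 m = 2700 m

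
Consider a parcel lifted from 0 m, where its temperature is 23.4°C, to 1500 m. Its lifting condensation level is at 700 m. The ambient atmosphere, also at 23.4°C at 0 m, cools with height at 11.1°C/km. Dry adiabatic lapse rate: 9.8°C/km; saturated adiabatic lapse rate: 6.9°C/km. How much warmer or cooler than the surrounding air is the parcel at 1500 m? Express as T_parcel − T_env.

Parcel:
  From 0 m to 700 m (dry): cools by 9.8 × 0.7 = 6.86°C, giving 16.54°C.
  From 700 m to 1500 m (saturated): cools by 6.9 × 0.8 = 5.52°C, giving 11.02°C.
Environment:
  From 0 m to 1500 m (environment): cools by 11.1 × 1.5 = 16.65°C, giving 6.75°C.
T_parcel − T_env = 11.02 − 6.75 = +4.27°C

+4.27°C (parcel warmer than environment)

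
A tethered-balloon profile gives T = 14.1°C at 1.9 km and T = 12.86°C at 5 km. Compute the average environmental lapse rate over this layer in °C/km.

0.4°C/km

Γ = −ΔT/Δz = (14.1 − 12.86) / (5000 − 1900) m
  = 1.24°C / 3.1 km = 0.4°C/km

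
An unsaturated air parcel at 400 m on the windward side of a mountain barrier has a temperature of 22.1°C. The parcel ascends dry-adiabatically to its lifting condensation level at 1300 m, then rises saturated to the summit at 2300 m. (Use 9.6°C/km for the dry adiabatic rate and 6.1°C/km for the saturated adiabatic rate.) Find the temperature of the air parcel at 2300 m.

Dry to 1300 m: -9.6 × 0.9 km = -8.64°C, so T = 13.46°C.
Saturated to 2300 m: -6.1 × 1 km = -6.1°C, so T = 7.36°C.

7.36°C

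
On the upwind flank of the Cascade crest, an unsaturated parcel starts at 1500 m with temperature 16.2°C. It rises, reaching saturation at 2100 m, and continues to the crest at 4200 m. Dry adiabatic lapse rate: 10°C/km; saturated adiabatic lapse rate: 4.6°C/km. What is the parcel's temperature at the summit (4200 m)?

1500–2100 m, dry: Δz = 0.6 km ⇒ ΔT = -6°C; T = 10.2°C
2100–4200 m, saturated: Δz = 2.1 km ⇒ ΔT = -9.66°C; T = 0.54°C

0.54°C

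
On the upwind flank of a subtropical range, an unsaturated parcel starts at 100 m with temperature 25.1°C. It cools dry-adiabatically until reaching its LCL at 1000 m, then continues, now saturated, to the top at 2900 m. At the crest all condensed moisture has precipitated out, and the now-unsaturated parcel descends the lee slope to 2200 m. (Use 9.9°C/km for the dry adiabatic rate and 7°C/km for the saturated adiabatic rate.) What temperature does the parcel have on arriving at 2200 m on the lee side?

9.82°C

From 100 m to 1000 m (dry): cools by 9.9 × 0.9 = 8.91°C, giving 16.19°C.
From 1000 m to 2900 m (saturated): cools by 7 × 1.9 = 13.3°C, giving 2.89°C.
From 2900 m to 2200 m (dry descent): warms by 9.9 × 0.7 = 6.93°C, giving 9.82°C.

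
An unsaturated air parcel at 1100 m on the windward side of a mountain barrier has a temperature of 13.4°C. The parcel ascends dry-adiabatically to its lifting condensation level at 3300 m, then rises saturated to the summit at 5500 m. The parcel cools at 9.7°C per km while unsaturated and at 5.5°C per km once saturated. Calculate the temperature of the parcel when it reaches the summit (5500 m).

-20.04°C

From 1100 m to 3300 m (dry): cools by 9.7 × 2.2 = 21.34°C, giving -7.94°C.
From 3300 m to 5500 m (saturated): cools by 5.5 × 2.2 = 12.1°C, giving -20.04°C.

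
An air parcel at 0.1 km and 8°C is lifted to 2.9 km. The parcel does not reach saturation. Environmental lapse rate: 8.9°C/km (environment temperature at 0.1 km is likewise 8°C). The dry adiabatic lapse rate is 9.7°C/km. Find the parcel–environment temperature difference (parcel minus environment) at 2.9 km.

-2.24°C (parcel cooler than environment)

Parcel:
  100 → 2900 m (dry, 9.7°C/km): ΔT = -9.7 × 2.8 = -27.16°C → T = -19.16°C
Environment:
  100 → 2900 m (environment, 8.9°C/km): ΔT = -8.9 × 2.8 = -24.92°C → T = -16.92°C
T_parcel − T_env = -19.16 − (-16.92) = -2.24°C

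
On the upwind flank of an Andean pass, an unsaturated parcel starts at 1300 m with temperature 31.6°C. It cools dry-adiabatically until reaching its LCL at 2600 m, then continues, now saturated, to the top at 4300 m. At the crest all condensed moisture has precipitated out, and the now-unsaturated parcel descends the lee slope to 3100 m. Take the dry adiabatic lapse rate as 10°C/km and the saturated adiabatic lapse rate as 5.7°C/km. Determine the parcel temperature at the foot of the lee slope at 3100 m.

20.91°C

From 1300 m to 2600 m (dry): cools by 10 × 1.3 = 13°C, giving 18.6°C.
From 2600 m to 4300 m (saturated): cools by 5.7 × 1.7 = 9.69°C, giving 8.91°C.
From 4300 m to 3100 m (dry descent): warms by 10 × 1.2 = 12°C, giving 20.91°C.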